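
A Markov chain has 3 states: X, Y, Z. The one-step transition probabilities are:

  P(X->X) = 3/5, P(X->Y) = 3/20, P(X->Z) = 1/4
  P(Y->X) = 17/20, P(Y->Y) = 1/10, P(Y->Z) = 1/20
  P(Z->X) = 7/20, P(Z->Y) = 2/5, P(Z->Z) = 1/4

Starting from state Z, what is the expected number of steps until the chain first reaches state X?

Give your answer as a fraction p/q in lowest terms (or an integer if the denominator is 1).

Let h_i = expected steps to first reach X from state i.
Boundary: h_X = 0.
First-step equations for the other states:
  h_Y = 1 + 17/20*h_X + 1/10*h_Y + 1/20*h_Z
  h_Z = 1 + 7/20*h_X + 2/5*h_Y + 1/4*h_Z

Substituting h_X = 0 and rearranging gives the linear system (I - Q) h = 1:
  [9/10, -1/20] . (h_Y, h_Z) = 1
  [-2/5, 3/4] . (h_Y, h_Z) = 1

Solving yields:
  h_Y = 160/131
  h_Z = 260/131

Starting state is Z, so the expected hitting time is h_Z = 260/131.

Answer: 260/131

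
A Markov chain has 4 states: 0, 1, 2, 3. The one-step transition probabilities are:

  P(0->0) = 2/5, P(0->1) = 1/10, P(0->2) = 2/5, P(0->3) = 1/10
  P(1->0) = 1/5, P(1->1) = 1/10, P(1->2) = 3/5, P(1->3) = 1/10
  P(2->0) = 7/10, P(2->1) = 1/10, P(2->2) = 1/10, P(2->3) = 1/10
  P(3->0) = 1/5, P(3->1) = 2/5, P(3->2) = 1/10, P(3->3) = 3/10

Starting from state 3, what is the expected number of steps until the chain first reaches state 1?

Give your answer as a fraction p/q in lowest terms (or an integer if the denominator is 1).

Answer: 50/11

Derivation:
Let h_i = expected steps to first reach 1 from state i.
Boundary: h_1 = 0.
First-step equations for the other states:
  h_0 = 1 + 2/5*h_0 + 1/10*h_1 + 2/5*h_2 + 1/10*h_3
  h_2 = 1 + 7/10*h_0 + 1/10*h_1 + 1/10*h_2 + 1/10*h_3
  h_3 = 1 + 1/5*h_0 + 2/5*h_1 + 1/10*h_2 + 3/10*h_3

Substituting h_1 = 0 and rearranging gives the linear system (I - Q) h = 1:
  [3/5, -2/5, -1/10] . (h_0, h_2, h_3) = 1
  [-7/10, 9/10, -1/10] . (h_0, h_2, h_3) = 1
  [-1/5, -1/10, 7/10] . (h_0, h_2, h_3) = 1

Solving yields:
  h_0 = 80/11
  h_2 = 80/11
  h_3 = 50/11

Starting state is 3, so the expected hitting time is h_3 = 50/11.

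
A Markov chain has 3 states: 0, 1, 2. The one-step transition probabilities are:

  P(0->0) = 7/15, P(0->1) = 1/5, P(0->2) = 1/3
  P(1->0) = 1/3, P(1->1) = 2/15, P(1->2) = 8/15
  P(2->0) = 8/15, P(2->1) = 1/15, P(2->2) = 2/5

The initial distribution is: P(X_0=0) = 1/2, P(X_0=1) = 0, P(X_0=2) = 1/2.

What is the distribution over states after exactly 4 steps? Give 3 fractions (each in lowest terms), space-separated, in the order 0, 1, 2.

Propagating the distribution step by step (d_{t+1} = d_t * P):
d_0 = (0=1/2, 1=0, 2=1/2)
  d_1[0] = 1/2*7/15 + 0*1/3 + 1/2*8/15 = 1/2
  d_1[1] = 1/2*1/5 + 0*2/15 + 1/2*1/15 = 2/15
  d_1[2] = 1/2*1/3 + 0*8/15 + 1/2*2/5 = 11/30
d_1 = (0=1/2, 1=2/15, 2=11/30)
  d_2[0] = 1/2*7/15 + 2/15*1/3 + 11/30*8/15 = 71/150
  d_2[1] = 1/2*1/5 + 2/15*2/15 + 11/30*1/15 = 32/225
  d_2[2] = 1/2*1/3 + 2/15*8/15 + 11/30*2/5 = 173/450
d_2 = (0=71/150, 1=32/225, 2=173/450)
  d_3[0] = 71/150*7/15 + 32/225*1/3 + 173/450*8/15 = 71/150
  d_3[1] = 71/150*1/5 + 32/225*2/15 + 173/450*1/15 = 94/675
  d_3[2] = 71/150*1/3 + 32/225*8/15 + 173/450*2/5 = 523/1350
d_3 = (0=71/150, 1=94/675, 2=523/1350)
  d_4[0] = 71/150*7/15 + 94/675*1/3 + 523/1350*8/15 = 3199/6750
  d_4[1] = 71/150*1/5 + 94/675*2/15 + 523/1350*1/15 = 1408/10125
  d_4[2] = 71/150*1/3 + 94/675*8/15 + 523/1350*2/5 = 7837/20250
d_4 = (0=3199/6750, 1=1408/10125, 2=7837/20250)

Answer: 3199/6750 1408/10125 7837/20250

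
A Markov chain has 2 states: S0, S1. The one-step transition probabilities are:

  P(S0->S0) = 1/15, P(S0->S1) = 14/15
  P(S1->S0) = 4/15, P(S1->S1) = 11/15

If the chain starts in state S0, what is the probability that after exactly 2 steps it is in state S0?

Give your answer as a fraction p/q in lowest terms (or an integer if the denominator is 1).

Answer: 19/75

Derivation:
Computing P^2 by repeated multiplication:
P^1 =
  S0: [1/15, 14/15]
  S1: [4/15, 11/15]
P^2 =
  S0: [19/75, 56/75]
  S1: [16/75, 59/75]

(P^2)[S0 -> S0] = 19/75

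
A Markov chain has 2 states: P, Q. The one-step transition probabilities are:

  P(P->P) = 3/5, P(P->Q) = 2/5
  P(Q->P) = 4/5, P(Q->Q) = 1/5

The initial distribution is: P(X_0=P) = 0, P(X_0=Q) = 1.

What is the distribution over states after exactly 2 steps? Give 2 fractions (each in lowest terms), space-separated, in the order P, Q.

Propagating the distribution step by step (d_{t+1} = d_t * P):
d_0 = (P=0, Q=1)
  d_1[P] = 0*3/5 + 1*4/5 = 4/5
  d_1[Q] = 0*2/5 + 1*1/5 = 1/5
d_1 = (P=4/5, Q=1/5)
  d_2[P] = 4/5*3/5 + 1/5*4/5 = 16/25
  d_2[Q] = 4/5*2/5 + 1/5*1/5 = 9/25
d_2 = (P=16/25, Q=9/25)

Answer: 16/25 9/25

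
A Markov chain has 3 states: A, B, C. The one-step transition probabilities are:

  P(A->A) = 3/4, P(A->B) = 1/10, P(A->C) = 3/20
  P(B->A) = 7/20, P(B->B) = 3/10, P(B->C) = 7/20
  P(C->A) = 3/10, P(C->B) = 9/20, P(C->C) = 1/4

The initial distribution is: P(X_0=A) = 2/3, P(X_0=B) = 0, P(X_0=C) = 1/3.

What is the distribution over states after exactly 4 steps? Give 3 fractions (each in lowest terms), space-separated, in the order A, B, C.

Answer: 8521/15000 4351/20000 12863/60000

Derivation:
Propagating the distribution step by step (d_{t+1} = d_t * P):
d_0 = (A=2/3, B=0, C=1/3)
  d_1[A] = 2/3*3/4 + 0*7/20 + 1/3*3/10 = 3/5
  d_1[B] = 2/3*1/10 + 0*3/10 + 1/3*9/20 = 13/60
  d_1[C] = 2/3*3/20 + 0*7/20 + 1/3*1/4 = 11/60
d_1 = (A=3/5, B=13/60, C=11/60)
  d_2[A] = 3/5*3/4 + 13/60*7/20 + 11/60*3/10 = 697/1200
  d_2[B] = 3/5*1/10 + 13/60*3/10 + 11/60*9/20 = 83/400
  d_2[C] = 3/5*3/20 + 13/60*7/20 + 11/60*1/4 = 127/600
d_2 = (A=697/1200, B=83/400, C=127/600)
  d_3[A] = 697/1200*3/4 + 83/400*7/20 + 127/600*3/10 = 2287/4000
  d_3[B] = 697/1200*1/10 + 83/400*3/10 + 127/600*9/20 = 2587/12000
  d_3[C] = 697/1200*3/20 + 83/400*7/20 + 127/600*1/4 = 319/1500
d_3 = (A=2287/4000, B=2587/12000, C=319/1500)
  d_4[A] = 2287/4000*3/4 + 2587/12000*7/20 + 319/1500*3/10 = 8521/15000
  d_4[B] = 2287/4000*1/10 + 2587/12000*3/10 + 319/1500*9/20 = 4351/20000
  d_4[C] = 2287/4000*3/20 + 2587/12000*7/20 + 319/1500*1/4 = 12863/60000
d_4 = (A=8521/15000, B=4351/20000, C=12863/60000)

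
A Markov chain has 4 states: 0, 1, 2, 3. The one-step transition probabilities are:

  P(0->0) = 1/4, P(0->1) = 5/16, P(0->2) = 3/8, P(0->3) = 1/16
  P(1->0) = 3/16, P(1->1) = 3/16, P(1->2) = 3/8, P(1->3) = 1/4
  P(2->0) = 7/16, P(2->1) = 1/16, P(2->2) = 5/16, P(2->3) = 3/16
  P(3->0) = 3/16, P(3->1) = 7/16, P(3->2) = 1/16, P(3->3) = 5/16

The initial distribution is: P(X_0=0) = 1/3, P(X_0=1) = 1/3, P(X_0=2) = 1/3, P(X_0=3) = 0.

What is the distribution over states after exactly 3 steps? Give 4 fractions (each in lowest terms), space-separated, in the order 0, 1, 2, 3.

Propagating the distribution step by step (d_{t+1} = d_t * P):
d_0 = (0=1/3, 1=1/3, 2=1/3, 3=0)
  d_1[0] = 1/3*1/4 + 1/3*3/16 + 1/3*7/16 + 0*3/16 = 7/24
  d_1[1] = 1/3*5/16 + 1/3*3/16 + 1/3*1/16 + 0*7/16 = 3/16
  d_1[2] = 1/3*3/8 + 1/3*3/8 + 1/3*5/16 + 0*1/16 = 17/48
  d_1[3] = 1/3*1/16 + 1/3*1/4 + 1/3*3/16 + 0*5/16 = 1/6
d_1 = (0=7/24, 1=3/16, 2=17/48, 3=1/6)
  d_2[0] = 7/24*1/4 + 3/16*3/16 + 17/48*7/16 + 1/6*3/16 = 113/384
  d_2[1] = 7/24*5/16 + 3/16*3/16 + 17/48*1/16 + 1/6*7/16 = 85/384
  d_2[2] = 7/24*3/8 + 3/16*3/8 + 17/48*5/16 + 1/6*1/16 = 77/256
  d_2[3] = 7/24*1/16 + 3/16*1/4 + 17/48*3/16 + 1/6*5/16 = 47/256
d_2 = (0=113/384, 1=85/384, 2=77/256, 3=47/256)
  d_3[0] = 113/384*1/4 + 85/384*3/16 + 77/256*7/16 + 47/256*3/16 = 1727/6144
  d_3[1] = 113/384*5/16 + 85/384*3/16 + 77/256*1/16 + 47/256*7/16 = 1429/6144
  d_3[2] = 113/384*3/8 + 85/384*3/8 + 77/256*5/16 + 47/256*1/16 = 153/512
  d_3[3] = 113/384*1/16 + 85/384*1/4 + 77/256*3/16 + 47/256*5/16 = 3/16
d_3 = (0=1727/6144, 1=1429/6144, 2=153/512, 3=3/16)

Answer: 1727/6144 1429/6144 153/512 3/16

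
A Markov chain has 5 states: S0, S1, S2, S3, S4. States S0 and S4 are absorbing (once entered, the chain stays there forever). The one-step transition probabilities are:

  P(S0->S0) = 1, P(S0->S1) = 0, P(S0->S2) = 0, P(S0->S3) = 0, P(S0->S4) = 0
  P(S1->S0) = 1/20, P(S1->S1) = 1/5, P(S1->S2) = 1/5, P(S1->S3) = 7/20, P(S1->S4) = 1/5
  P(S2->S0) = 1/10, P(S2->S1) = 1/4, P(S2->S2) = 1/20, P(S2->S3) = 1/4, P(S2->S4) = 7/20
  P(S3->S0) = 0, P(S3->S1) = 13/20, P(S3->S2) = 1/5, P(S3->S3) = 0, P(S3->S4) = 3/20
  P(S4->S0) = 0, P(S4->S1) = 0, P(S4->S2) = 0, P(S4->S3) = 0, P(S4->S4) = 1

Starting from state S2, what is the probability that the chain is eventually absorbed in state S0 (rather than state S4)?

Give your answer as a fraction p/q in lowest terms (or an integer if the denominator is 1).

Answer: 623/3231

Derivation:
Let a_i = P(absorbed in S0 | start in state i).
Boundary conditions: a_S0 = 1, a_S4 = 0.
For each transient state i, a_i = sum_j P(i->j) * a_j:
  a_S1 = 1/20*a_S0 + 1/5*a_S1 + 1/5*a_S2 + 7/20*a_S3 + 1/5*a_S4
  a_S2 = 1/10*a_S0 + 1/4*a_S1 + 1/20*a_S2 + 1/4*a_S3 + 7/20*a_S4
  a_S3 = 0*a_S0 + 13/20*a_S1 + 1/5*a_S2 + 0*a_S3 + 3/20*a_S4

Substituting a_S0 = 1 and a_S4 = 0, rearrange to (I - Q) a = r where r[i] = P(i -> S0):
  [4/5, -1/5, -7/20] . (a_S1, a_S2, a_S3) = 1/20
  [-1/4, 19/20, -1/4] . (a_S1, a_S2, a_S3) = 1/10
  [-13/20, -1/5, 1] . (a_S1, a_S2, a_S3) = 0

Solving yields:
  a_S1 = 64/359
  a_S2 = 623/3231
  a_S3 = 499/3231

Starting state is S2, so the absorption probability is a_S2 = 623/3231.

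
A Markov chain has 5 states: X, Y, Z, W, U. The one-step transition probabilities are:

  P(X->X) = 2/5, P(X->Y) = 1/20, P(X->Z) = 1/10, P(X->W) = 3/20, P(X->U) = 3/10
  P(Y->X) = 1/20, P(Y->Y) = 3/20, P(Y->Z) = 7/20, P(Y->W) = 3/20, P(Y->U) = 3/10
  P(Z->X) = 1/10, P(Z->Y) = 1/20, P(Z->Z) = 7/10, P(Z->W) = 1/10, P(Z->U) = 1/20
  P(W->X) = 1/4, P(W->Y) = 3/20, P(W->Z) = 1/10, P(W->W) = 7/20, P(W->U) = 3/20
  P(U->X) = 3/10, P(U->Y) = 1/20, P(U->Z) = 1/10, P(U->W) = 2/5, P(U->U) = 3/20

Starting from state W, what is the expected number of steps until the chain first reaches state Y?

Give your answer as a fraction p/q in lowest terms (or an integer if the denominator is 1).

Let h_i = expected steps to first reach Y from state i.
Boundary: h_Y = 0.
First-step equations for the other states:
  h_X = 1 + 2/5*h_X + 1/20*h_Y + 1/10*h_Z + 3/20*h_W + 3/10*h_U
  h_Z = 1 + 1/10*h_X + 1/20*h_Y + 7/10*h_Z + 1/10*h_W + 1/20*h_U
  h_W = 1 + 1/4*h_X + 3/20*h_Y + 1/10*h_Z + 7/20*h_W + 3/20*h_U
  h_U = 1 + 3/10*h_X + 1/20*h_Y + 1/10*h_Z + 2/5*h_W + 3/20*h_U

Substituting h_Y = 0 and rearranging gives the linear system (I - Q) h = 1:
  [3/5, -1/10, -3/20, -3/10] . (h_X, h_Z, h_W, h_U) = 1
  [-1/10, 3/10, -1/10, -1/20] . (h_X, h_Z, h_W, h_U) = 1
  [-1/4, -1/10, 13/20, -3/20] . (h_X, h_Z, h_W, h_U) = 1
  [-3/10, -1/10, -2/5, 17/20] . (h_X, h_Z, h_W, h_U) = 1

Solving yields:
  h_X = 7660/557
  h_Z = 7900/557
  h_W = 6740/557
  h_U = 7460/557

Starting state is W, so the expected hitting time is h_W = 6740/557.

Answer: 6740/557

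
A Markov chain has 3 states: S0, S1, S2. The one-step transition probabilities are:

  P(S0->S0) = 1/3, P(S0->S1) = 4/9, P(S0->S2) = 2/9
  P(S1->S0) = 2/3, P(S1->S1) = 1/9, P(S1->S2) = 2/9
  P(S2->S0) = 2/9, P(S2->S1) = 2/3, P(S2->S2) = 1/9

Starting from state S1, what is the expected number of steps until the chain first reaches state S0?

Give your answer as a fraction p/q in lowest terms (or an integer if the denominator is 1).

Answer: 45/26

Derivation:
Let h_i = expected steps to first reach S0 from state i.
Boundary: h_S0 = 0.
First-step equations for the other states:
  h_S1 = 1 + 2/3*h_S0 + 1/9*h_S1 + 2/9*h_S2
  h_S2 = 1 + 2/9*h_S0 + 2/3*h_S1 + 1/9*h_S2

Substituting h_S0 = 0 and rearranging gives the linear system (I - Q) h = 1:
  [8/9, -2/9] . (h_S1, h_S2) = 1
  [-2/3, 8/9] . (h_S1, h_S2) = 1

Solving yields:
  h_S1 = 45/26
  h_S2 = 63/26

Starting state is S1, so the expected hitting time is h_S1 = 45/26.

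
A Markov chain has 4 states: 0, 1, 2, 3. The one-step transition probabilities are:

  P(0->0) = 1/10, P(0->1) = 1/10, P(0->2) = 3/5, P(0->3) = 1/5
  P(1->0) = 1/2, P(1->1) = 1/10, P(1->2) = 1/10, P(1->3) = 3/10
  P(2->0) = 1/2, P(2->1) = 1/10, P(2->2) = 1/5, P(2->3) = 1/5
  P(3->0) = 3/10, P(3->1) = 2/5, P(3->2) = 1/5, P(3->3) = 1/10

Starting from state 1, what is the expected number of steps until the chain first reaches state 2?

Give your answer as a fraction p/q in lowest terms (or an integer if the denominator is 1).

Let h_i = expected steps to first reach 2 from state i.
Boundary: h_2 = 0.
First-step equations for the other states:
  h_0 = 1 + 1/10*h_0 + 1/10*h_1 + 3/5*h_2 + 1/5*h_3
  h_1 = 1 + 1/2*h_0 + 1/10*h_1 + 1/10*h_2 + 3/10*h_3
  h_3 = 1 + 3/10*h_0 + 2/5*h_1 + 1/5*h_2 + 1/10*h_3

Substituting h_2 = 0 and rearranging gives the linear system (I - Q) h = 1:
  [9/10, -1/10, -1/5] . (h_0, h_1, h_3) = 1
  [-1/2, 9/10, -3/10] . (h_0, h_1, h_3) = 1
  [-3/10, -2/5, 9/10] . (h_0, h_1, h_3) = 1

Solving yields:
  h_0 = 1070/473
  h_1 = 1660/473
  h_3 = 1620/473

Starting state is 1, so the expected hitting time is h_1 = 1660/473.

Answer: 1660/473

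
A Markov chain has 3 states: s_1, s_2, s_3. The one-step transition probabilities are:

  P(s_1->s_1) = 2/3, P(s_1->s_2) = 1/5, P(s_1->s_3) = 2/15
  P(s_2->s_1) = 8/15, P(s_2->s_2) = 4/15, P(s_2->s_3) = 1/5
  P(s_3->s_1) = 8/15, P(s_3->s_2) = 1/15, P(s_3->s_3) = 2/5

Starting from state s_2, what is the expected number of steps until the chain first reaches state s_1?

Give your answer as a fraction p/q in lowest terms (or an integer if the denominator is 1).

Let h_i = expected steps to first reach s_1 from state i.
Boundary: h_s_1 = 0.
First-step equations for the other states:
  h_s_2 = 1 + 8/15*h_s_1 + 4/15*h_s_2 + 1/5*h_s_3
  h_s_3 = 1 + 8/15*h_s_1 + 1/15*h_s_2 + 2/5*h_s_3

Substituting h_s_1 = 0 and rearranging gives the linear system (I - Q) h = 1:
  [11/15, -1/5] . (h_s_2, h_s_3) = 1
  [-1/15, 3/5] . (h_s_2, h_s_3) = 1

Solving yields:
  h_s_2 = 15/8
  h_s_3 = 15/8

Starting state is s_2, so the expected hitting time is h_s_2 = 15/8.

Answer: 15/8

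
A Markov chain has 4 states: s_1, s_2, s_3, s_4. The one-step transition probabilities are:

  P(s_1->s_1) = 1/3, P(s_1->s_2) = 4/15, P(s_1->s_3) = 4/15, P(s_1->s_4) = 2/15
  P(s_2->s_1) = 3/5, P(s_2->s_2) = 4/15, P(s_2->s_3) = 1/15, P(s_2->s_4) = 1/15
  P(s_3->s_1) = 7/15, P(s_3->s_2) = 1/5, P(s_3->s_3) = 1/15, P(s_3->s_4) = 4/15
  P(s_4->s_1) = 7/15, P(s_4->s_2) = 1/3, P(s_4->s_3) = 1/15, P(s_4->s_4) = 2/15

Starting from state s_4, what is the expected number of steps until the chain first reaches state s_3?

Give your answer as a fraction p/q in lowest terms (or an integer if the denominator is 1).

Answer: 411/64

Derivation:
Let h_i = expected steps to first reach s_3 from state i.
Boundary: h_s_3 = 0.
First-step equations for the other states:
  h_s_1 = 1 + 1/3*h_s_1 + 4/15*h_s_2 + 4/15*h_s_3 + 2/15*h_s_4
  h_s_2 = 1 + 3/5*h_s_1 + 4/15*h_s_2 + 1/15*h_s_3 + 1/15*h_s_4
  h_s_4 = 1 + 7/15*h_s_1 + 1/3*h_s_2 + 1/15*h_s_3 + 2/15*h_s_4

Substituting h_s_3 = 0 and rearranging gives the linear system (I - Q) h = 1:
  [2/3, -4/15, -2/15] . (h_s_1, h_s_2, h_s_4) = 1
  [-3/5, 11/15, -1/15] . (h_s_1, h_s_2, h_s_4) = 1
  [-7/15, -1/3, 13/15] . (h_s_1, h_s_2, h_s_4) = 1

Solving yields:
  h_s_1 = 339/64
  h_s_2 = 201/32
  h_s_4 = 411/64

Starting state is s_4, so the expected hitting time is h_s_4 = 411/64.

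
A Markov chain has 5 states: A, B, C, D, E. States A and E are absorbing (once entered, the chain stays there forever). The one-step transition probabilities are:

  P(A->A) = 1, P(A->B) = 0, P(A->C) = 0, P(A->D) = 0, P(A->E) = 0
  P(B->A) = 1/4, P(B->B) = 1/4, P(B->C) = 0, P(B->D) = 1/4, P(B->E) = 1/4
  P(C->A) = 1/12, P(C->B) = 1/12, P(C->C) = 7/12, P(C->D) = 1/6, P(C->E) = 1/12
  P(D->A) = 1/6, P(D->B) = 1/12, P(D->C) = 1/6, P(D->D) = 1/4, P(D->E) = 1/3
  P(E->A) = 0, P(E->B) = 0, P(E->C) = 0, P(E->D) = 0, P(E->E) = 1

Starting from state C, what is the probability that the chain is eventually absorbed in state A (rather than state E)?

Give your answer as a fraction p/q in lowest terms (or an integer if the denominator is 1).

Let a_i = P(absorbed in A | start in state i).
Boundary conditions: a_A = 1, a_E = 0.
For each transient state i, a_i = sum_j P(i->j) * a_j:
  a_B = 1/4*a_A + 1/4*a_B + 0*a_C + 1/4*a_D + 1/4*a_E
  a_C = 1/12*a_A + 1/12*a_B + 7/12*a_C + 1/6*a_D + 1/12*a_E
  a_D = 1/6*a_A + 1/12*a_B + 1/6*a_C + 1/4*a_D + 1/3*a_E

Substituting a_A = 1 and a_E = 0, rearrange to (I - Q) a = r where r[i] = P(i -> A):
  [3/4, 0, -1/4] . (a_B, a_C, a_D) = 1/4
  [-1/12, 5/12, -1/6] . (a_B, a_C, a_D) = 1/12
  [-1/12, -1/6, 3/4] . (a_B, a_C, a_D) = 1/6

Solving yields:
  a_B = 53/116
  a_C = 51/116
  a_D = 43/116

Starting state is C, so the absorption probability is a_C = 51/116.

Answer: 51/116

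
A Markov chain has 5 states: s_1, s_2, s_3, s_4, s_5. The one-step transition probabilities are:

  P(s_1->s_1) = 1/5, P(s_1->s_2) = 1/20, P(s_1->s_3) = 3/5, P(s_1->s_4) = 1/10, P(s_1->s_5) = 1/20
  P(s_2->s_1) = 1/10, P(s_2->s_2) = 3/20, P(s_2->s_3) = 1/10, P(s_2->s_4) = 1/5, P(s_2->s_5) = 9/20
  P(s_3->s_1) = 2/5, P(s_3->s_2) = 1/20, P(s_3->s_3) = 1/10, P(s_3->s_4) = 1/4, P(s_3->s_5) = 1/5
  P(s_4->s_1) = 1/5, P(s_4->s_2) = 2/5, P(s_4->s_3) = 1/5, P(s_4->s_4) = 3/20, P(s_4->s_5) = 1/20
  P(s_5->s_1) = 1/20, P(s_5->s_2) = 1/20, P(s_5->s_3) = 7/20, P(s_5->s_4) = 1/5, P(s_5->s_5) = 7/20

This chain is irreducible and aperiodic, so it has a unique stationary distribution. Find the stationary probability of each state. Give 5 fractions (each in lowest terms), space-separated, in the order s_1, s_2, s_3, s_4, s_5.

Answer: 15937/75216 3181/25072 5171/18804 2299/12536 2543/12536

Derivation:
The stationary distribution satisfies pi = pi * P, i.e.:
  pi_s_1 = 1/5*pi_s_1 + 1/10*pi_s_2 + 2/5*pi_s_3 + 1/5*pi_s_4 + 1/20*pi_s_5
  pi_s_2 = 1/20*pi_s_1 + 3/20*pi_s_2 + 1/20*pi_s_3 + 2/5*pi_s_4 + 1/20*pi_s_5
  pi_s_3 = 3/5*pi_s_1 + 1/10*pi_s_2 + 1/10*pi_s_3 + 1/5*pi_s_4 + 7/20*pi_s_5
  pi_s_4 = 1/10*pi_s_1 + 1/5*pi_s_2 + 1/4*pi_s_3 + 3/20*pi_s_4 + 1/5*pi_s_5
  pi_s_5 = 1/20*pi_s_1 + 9/20*pi_s_2 + 1/5*pi_s_3 + 1/20*pi_s_4 + 7/20*pi_s_5
with normalization: pi_s_1 + pi_s_2 + pi_s_3 + pi_s_4 + pi_s_5 = 1.

Using the first 4 balance equations plus normalization, the linear system A*pi = b is:
  [-4/5, 1/10, 2/5, 1/5, 1/20] . pi = 0
  [1/20, -17/20, 1/20, 2/5, 1/20] . pi = 0
  [3/5, 1/10, -9/10, 1/5, 7/20] . pi = 0
  [1/10, 1/5, 1/4, -17/20, 1/5] . pi = 0
  [1, 1, 1, 1, 1] . pi = 1

Solving yields:
  pi_s_1 = 15937/75216
  pi_s_2 = 3181/25072
  pi_s_3 = 5171/18804
  pi_s_4 = 2299/12536
  pi_s_5 = 2543/12536

Verification (pi * P):
  15937/75216*1/5 + 3181/25072*1/10 + 5171/18804*2/5 + 2299/12536*1/5 + 2543/12536*1/20 = 15937/75216 = pi_s_1  (ok)
  15937/75216*1/20 + 3181/25072*3/20 + 5171/18804*1/20 + 2299/12536*2/5 + 2543/12536*1/20 = 3181/25072 = pi_s_2  (ok)
  15937/75216*3/5 + 3181/25072*1/10 + 5171/18804*1/10 + 2299/12536*1/5 + 2543/12536*7/20 = 5171/18804 = pi_s_3  (ok)
  15937/75216*1/10 + 3181/25072*1/5 + 5171/18804*1/4 + 2299/12536*3/20 + 2543/12536*1/5 = 2299/12536 = pi_s_4  (ok)
  15937/75216*1/20 + 3181/25072*9/20 + 5171/18804*1/5 + 2299/12536*1/20 + 2543/12536*7/20 = 2543/12536 = pi_s_5  (ok)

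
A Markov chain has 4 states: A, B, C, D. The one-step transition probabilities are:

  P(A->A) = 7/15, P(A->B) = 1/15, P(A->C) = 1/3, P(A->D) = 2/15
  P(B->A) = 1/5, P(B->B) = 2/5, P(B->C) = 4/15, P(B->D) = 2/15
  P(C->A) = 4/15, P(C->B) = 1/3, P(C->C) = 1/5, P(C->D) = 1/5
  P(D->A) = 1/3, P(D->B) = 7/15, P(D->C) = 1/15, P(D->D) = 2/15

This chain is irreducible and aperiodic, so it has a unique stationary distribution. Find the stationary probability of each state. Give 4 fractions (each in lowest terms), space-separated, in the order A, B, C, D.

Answer: 855/2656 761/2656 643/2656 397/2656

Derivation:
The stationary distribution satisfies pi = pi * P, i.e.:
  pi_A = 7/15*pi_A + 1/5*pi_B + 4/15*pi_C + 1/3*pi_D
  pi_B = 1/15*pi_A + 2/5*pi_B + 1/3*pi_C + 7/15*pi_D
  pi_C = 1/3*pi_A + 4/15*pi_B + 1/5*pi_C + 1/15*pi_D
  pi_D = 2/15*pi_A + 2/15*pi_B + 1/5*pi_C + 2/15*pi_D
with normalization: pi_A + pi_B + pi_C + pi_D = 1.

Using the first 3 balance equations plus normalization, the linear system A*pi = b is:
  [-8/15, 1/5, 4/15, 1/3] . pi = 0
  [1/15, -3/5, 1/3, 7/15] . pi = 0
  [1/3, 4/15, -4/5, 1/15] . pi = 0
  [1, 1, 1, 1] . pi = 1

Solving yields:
  pi_A = 855/2656
  pi_B = 761/2656
  pi_C = 643/2656
  pi_D = 397/2656

Verification (pi * P):
  855/2656*7/15 + 761/2656*1/5 + 643/2656*4/15 + 397/2656*1/3 = 855/2656 = pi_A  (ok)
  855/2656*1/15 + 761/2656*2/5 + 643/2656*1/3 + 397/2656*7/15 = 761/2656 = pi_B  (ok)
  855/2656*1/3 + 761/2656*4/15 + 643/2656*1/5 + 397/2656*1/15 = 643/2656 = pi_C  (ok)
  855/2656*2/15 + 761/2656*2/15 + 643/2656*1/5 + 397/2656*2/15 = 397/2656 = pi_D  (ok)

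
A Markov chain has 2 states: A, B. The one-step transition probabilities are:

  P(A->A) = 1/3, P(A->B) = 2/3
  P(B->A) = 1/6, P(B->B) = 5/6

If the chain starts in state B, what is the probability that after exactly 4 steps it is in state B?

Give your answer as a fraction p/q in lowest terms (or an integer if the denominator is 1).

Computing P^4 by repeated multiplication:
P^1 =
  A: [1/3, 2/3]
  B: [1/6, 5/6]
P^2 =
  A: [2/9, 7/9]
  B: [7/36, 29/36]
P^3 =
  A: [11/54, 43/54]
  B: [43/216, 173/216]
P^4 =
  A: [65/324, 259/324]
  B: [259/1296, 1037/1296]

(P^4)[B -> B] = 1037/1296

Answer: 1037/1296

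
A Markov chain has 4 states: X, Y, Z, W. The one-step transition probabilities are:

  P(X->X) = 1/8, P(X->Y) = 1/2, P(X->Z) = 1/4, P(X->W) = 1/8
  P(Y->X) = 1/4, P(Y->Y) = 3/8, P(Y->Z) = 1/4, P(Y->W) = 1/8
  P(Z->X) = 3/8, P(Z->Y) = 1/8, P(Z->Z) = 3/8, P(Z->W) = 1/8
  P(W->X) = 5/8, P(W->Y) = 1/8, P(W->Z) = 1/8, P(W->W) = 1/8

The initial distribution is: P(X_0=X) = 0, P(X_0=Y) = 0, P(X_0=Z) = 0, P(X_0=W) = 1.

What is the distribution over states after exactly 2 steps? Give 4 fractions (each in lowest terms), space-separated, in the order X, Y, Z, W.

Propagating the distribution step by step (d_{t+1} = d_t * P):
d_0 = (X=0, Y=0, Z=0, W=1)
  d_1[X] = 0*1/8 + 0*1/4 + 0*3/8 + 1*5/8 = 5/8
  d_1[Y] = 0*1/2 + 0*3/8 + 0*1/8 + 1*1/8 = 1/8
  d_1[Z] = 0*1/4 + 0*1/4 + 0*3/8 + 1*1/8 = 1/8
  d_1[W] = 0*1/8 + 0*1/8 + 0*1/8 + 1*1/8 = 1/8
d_1 = (X=5/8, Y=1/8, Z=1/8, W=1/8)
  d_2[X] = 5/8*1/8 + 1/8*1/4 + 1/8*3/8 + 1/8*5/8 = 15/64
  d_2[Y] = 5/8*1/2 + 1/8*3/8 + 1/8*1/8 + 1/8*1/8 = 25/64
  d_2[Z] = 5/8*1/4 + 1/8*1/4 + 1/8*3/8 + 1/8*1/8 = 1/4
  d_2[W] = 5/8*1/8 + 1/8*1/8 + 1/8*1/8 + 1/8*1/8 = 1/8
d_2 = (X=15/64, Y=25/64, Z=1/4, W=1/8)

Answer: 15/64 25/64 1/4 1/8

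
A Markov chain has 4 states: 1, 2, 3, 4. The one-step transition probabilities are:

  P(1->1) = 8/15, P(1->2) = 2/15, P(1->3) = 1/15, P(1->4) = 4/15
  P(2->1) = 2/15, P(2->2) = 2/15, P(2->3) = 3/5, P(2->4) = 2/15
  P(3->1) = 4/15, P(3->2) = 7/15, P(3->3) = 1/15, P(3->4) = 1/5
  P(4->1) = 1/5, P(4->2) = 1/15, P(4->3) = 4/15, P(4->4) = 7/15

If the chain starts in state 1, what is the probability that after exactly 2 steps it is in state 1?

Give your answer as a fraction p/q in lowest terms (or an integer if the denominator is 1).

Answer: 28/75

Derivation:
Computing P^2 by repeated multiplication:
P^1 =
  1: [8/15, 2/15, 1/15, 4/15]
  2: [2/15, 2/15, 3/5, 2/15]
  3: [4/15, 7/15, 1/15, 1/5]
  4: [1/5, 1/15, 4/15, 7/15]
P^2 =
  1: [28/75, 31/225, 43/225, 67/225]
  2: [62/225, 73/225, 37/225, 53/225]
  3: [59/225, 32/225, 16/45, 6/25]
  4: [7/25, 43/225, 44/225, 1/3]

(P^2)[1 -> 1] = 28/75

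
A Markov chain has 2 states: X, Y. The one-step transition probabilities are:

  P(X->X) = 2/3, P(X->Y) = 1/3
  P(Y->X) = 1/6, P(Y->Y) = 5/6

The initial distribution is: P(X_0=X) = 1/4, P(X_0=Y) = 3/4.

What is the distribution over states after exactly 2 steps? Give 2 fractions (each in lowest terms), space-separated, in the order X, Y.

Answer: 5/16 11/16

Derivation:
Propagating the distribution step by step (d_{t+1} = d_t * P):
d_0 = (X=1/4, Y=3/4)
  d_1[X] = 1/4*2/3 + 3/4*1/6 = 7/24
  d_1[Y] = 1/4*1/3 + 3/4*5/6 = 17/24
d_1 = (X=7/24, Y=17/24)
  d_2[X] = 7/24*2/3 + 17/24*1/6 = 5/16
  d_2[Y] = 7/24*1/3 + 17/24*5/6 = 11/16
d_2 = (X=5/16, Y=11/16)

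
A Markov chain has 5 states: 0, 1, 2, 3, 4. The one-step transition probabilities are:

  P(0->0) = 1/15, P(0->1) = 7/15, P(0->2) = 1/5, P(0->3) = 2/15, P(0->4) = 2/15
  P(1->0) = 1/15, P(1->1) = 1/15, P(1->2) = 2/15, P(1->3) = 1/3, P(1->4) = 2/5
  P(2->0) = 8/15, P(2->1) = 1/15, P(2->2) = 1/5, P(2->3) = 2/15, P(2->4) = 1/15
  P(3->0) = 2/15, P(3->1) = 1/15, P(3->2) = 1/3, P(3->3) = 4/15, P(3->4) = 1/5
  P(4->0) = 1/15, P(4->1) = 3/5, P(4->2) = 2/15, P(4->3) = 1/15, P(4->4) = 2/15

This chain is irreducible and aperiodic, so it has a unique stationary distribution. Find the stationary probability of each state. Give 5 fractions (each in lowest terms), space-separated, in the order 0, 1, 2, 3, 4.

Answer: 10698/62413 15007/62413 12277/62413 12118/62413 12313/62413

Derivation:
The stationary distribution satisfies pi = pi * P, i.e.:
  pi_0 = 1/15*pi_0 + 1/15*pi_1 + 8/15*pi_2 + 2/15*pi_3 + 1/15*pi_4
  pi_1 = 7/15*pi_0 + 1/15*pi_1 + 1/15*pi_2 + 1/15*pi_3 + 3/5*pi_4
  pi_2 = 1/5*pi_0 + 2/15*pi_1 + 1/5*pi_2 + 1/3*pi_3 + 2/15*pi_4
  pi_3 = 2/15*pi_0 + 1/3*pi_1 + 2/15*pi_2 + 4/15*pi_3 + 1/15*pi_4
  pi_4 = 2/15*pi_0 + 2/5*pi_1 + 1/15*pi_2 + 1/5*pi_3 + 2/15*pi_4
with normalization: pi_0 + pi_1 + pi_2 + pi_3 + pi_4 = 1.

Using the first 4 balance equations plus normalization, the linear system A*pi = b is:
  [-14/15, 1/15, 8/15, 2/15, 1/15] . pi = 0
  [7/15, -14/15, 1/15, 1/15, 3/5] . pi = 0
  [1/5, 2/15, -4/5, 1/3, 2/15] . pi = 0
  [2/15, 1/3, 2/15, -11/15, 1/15] . pi = 0
  [1, 1, 1, 1, 1] . pi = 1

Solving yields:
  pi_0 = 10698/62413
  pi_1 = 15007/62413
  pi_2 = 12277/62413
  pi_3 = 12118/62413
  pi_4 = 12313/62413

Verification (pi * P):
  10698/62413*1/15 + 15007/62413*1/15 + 12277/62413*8/15 + 12118/62413*2/15 + 12313/62413*1/15 = 10698/62413 = pi_0  (ok)
  10698/62413*7/15 + 15007/62413*1/15 + 12277/62413*1/15 + 12118/62413*1/15 + 12313/62413*3/5 = 15007/62413 = pi_1  (ok)
  10698/62413*1/5 + 15007/62413*2/15 + 12277/62413*1/5 + 12118/62413*1/3 + 12313/62413*2/15 = 12277/62413 = pi_2  (ok)
  10698/62413*2/15 + 15007/62413*1/3 + 12277/62413*2/15 + 12118/62413*4/15 + 12313/62413*1/15 = 12118/62413 = pi_3  (ok)
  10698/62413*2/15 + 15007/62413*2/5 + 12277/62413*1/15 + 12118/62413*1/5 + 12313/62413*2/15 = 12313/62413 = pi_4  (ok)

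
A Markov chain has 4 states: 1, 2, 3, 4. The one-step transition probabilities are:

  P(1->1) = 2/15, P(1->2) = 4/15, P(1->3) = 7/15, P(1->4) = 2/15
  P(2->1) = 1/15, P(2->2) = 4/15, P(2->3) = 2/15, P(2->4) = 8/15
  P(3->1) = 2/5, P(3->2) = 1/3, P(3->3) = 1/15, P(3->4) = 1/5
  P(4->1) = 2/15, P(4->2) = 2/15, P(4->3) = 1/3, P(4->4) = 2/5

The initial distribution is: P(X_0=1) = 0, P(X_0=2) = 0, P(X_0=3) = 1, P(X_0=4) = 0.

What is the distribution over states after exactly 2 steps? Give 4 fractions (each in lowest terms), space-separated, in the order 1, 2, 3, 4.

Answer: 29/225 11/45 68/225 73/225

Derivation:
Propagating the distribution step by step (d_{t+1} = d_t * P):
d_0 = (1=0, 2=0, 3=1, 4=0)
  d_1[1] = 0*2/15 + 0*1/15 + 1*2/5 + 0*2/15 = 2/5
  d_1[2] = 0*4/15 + 0*4/15 + 1*1/3 + 0*2/15 = 1/3
  d_1[3] = 0*7/15 + 0*2/15 + 1*1/15 + 0*1/3 = 1/15
  d_1[4] = 0*2/15 + 0*8/15 + 1*1/5 + 0*2/5 = 1/5
d_1 = (1=2/5, 2=1/3, 3=1/15, 4=1/5)
  d_2[1] = 2/5*2/15 + 1/3*1/15 + 1/15*2/5 + 1/5*2/15 = 29/225
  d_2[2] = 2/5*4/15 + 1/3*4/15 + 1/15*1/3 + 1/5*2/15 = 11/45
  d_2[3] = 2/5*7/15 + 1/3*2/15 + 1/15*1/15 + 1/5*1/3 = 68/225
  d_2[4] = 2/5*2/15 + 1/3*8/15 + 1/15*1/5 + 1/5*2/5 = 73/225
d_2 = (1=29/225, 2=11/45, 3=68/225, 4=73/225)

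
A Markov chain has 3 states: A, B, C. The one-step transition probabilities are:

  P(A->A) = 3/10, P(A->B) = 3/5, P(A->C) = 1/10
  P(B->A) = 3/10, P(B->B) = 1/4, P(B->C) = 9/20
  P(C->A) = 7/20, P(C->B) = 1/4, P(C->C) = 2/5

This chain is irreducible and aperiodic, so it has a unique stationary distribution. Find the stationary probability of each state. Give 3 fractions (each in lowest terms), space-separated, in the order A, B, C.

The stationary distribution satisfies pi = pi * P, i.e.:
  pi_A = 3/10*pi_A + 3/10*pi_B + 7/20*pi_C
  pi_B = 3/5*pi_A + 1/4*pi_B + 1/4*pi_C
  pi_C = 1/10*pi_A + 9/20*pi_B + 2/5*pi_C
with normalization: pi_A + pi_B + pi_C = 1.

Using the first 2 balance equations plus normalization, the linear system A*pi = b is:
  [-7/10, 3/10, 7/20] . pi = 0
  [3/5, -3/4, 1/4] . pi = 0
  [1, 1, 1] . pi = 1

Solving yields:
  pi_A = 135/427
  pi_B = 22/61
  pi_C = 138/427

Verification (pi * P):
  135/427*3/10 + 22/61*3/10 + 138/427*7/20 = 135/427 = pi_A  (ok)
  135/427*3/5 + 22/61*1/4 + 138/427*1/4 = 22/61 = pi_B  (ok)
  135/427*1/10 + 22/61*9/20 + 138/427*2/5 = 138/427 = pi_C  (ok)

Answer: 135/427 22/61 138/427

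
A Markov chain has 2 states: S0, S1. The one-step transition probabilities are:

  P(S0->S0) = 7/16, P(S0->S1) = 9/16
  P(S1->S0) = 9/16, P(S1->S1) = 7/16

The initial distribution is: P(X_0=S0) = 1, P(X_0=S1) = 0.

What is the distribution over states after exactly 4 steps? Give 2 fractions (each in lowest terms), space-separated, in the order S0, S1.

Propagating the distribution step by step (d_{t+1} = d_t * P):
d_0 = (S0=1, S1=0)
  d_1[S0] = 1*7/16 + 0*9/16 = 7/16
  d_1[S1] = 1*9/16 + 0*7/16 = 9/16
d_1 = (S0=7/16, S1=9/16)
  d_2[S0] = 7/16*7/16 + 9/16*9/16 = 65/128
  d_2[S1] = 7/16*9/16 + 9/16*7/16 = 63/128
d_2 = (S0=65/128, S1=63/128)
  d_3[S0] = 65/128*7/16 + 63/128*9/16 = 511/1024
  d_3[S1] = 65/128*9/16 + 63/128*7/16 = 513/1024
d_3 = (S0=511/1024, S1=513/1024)
  d_4[S0] = 511/1024*7/16 + 513/1024*9/16 = 4097/8192
  d_4[S1] = 511/1024*9/16 + 513/1024*7/16 = 4095/8192
d_4 = (S0=4097/8192, S1=4095/8192)

Answer: 4097/8192 4095/8192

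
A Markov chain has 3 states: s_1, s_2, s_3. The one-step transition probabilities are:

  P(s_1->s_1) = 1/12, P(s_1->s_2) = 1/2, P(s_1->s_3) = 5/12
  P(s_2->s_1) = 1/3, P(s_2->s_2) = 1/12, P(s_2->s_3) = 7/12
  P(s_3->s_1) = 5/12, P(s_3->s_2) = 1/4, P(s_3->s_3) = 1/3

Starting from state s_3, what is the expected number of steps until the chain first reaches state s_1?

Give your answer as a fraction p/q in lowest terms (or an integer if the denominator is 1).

Let h_i = expected steps to first reach s_1 from state i.
Boundary: h_s_1 = 0.
First-step equations for the other states:
  h_s_2 = 1 + 1/3*h_s_1 + 1/12*h_s_2 + 7/12*h_s_3
  h_s_3 = 1 + 5/12*h_s_1 + 1/4*h_s_2 + 1/3*h_s_3

Substituting h_s_1 = 0 and rearranging gives the linear system (I - Q) h = 1:
  [11/12, -7/12] . (h_s_2, h_s_3) = 1
  [-1/4, 2/3] . (h_s_2, h_s_3) = 1

Solving yields:
  h_s_2 = 180/67
  h_s_3 = 168/67

Starting state is s_3, so the expected hitting time is h_s_3 = 168/67.

Answer: 168/67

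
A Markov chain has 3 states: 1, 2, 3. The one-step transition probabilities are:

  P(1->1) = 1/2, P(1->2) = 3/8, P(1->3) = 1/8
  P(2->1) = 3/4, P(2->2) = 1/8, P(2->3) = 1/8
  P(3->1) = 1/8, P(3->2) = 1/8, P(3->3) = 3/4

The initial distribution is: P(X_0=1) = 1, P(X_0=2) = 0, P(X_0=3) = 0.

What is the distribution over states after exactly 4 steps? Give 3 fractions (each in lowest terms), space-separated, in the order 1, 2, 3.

Answer: 1929/4096 505/2048 1157/4096

Derivation:
Propagating the distribution step by step (d_{t+1} = d_t * P):
d_0 = (1=1, 2=0, 3=0)
  d_1[1] = 1*1/2 + 0*3/4 + 0*1/8 = 1/2
  d_1[2] = 1*3/8 + 0*1/8 + 0*1/8 = 3/8
  d_1[3] = 1*1/8 + 0*1/8 + 0*3/4 = 1/8
d_1 = (1=1/2, 2=3/8, 3=1/8)
  d_2[1] = 1/2*1/2 + 3/8*3/4 + 1/8*1/8 = 35/64
  d_2[2] = 1/2*3/8 + 3/8*1/8 + 1/8*1/8 = 1/4
  d_2[3] = 1/2*1/8 + 3/8*1/8 + 1/8*3/4 = 13/64
d_2 = (1=35/64, 2=1/4, 3=13/64)
  d_3[1] = 35/64*1/2 + 1/4*3/4 + 13/64*1/8 = 249/512
  d_3[2] = 35/64*3/8 + 1/4*1/8 + 13/64*1/8 = 67/256
  d_3[3] = 35/64*1/8 + 1/4*1/8 + 13/64*3/4 = 129/512
d_3 = (1=249/512, 2=67/256, 3=129/512)
  d_4[1] = 249/512*1/2 + 67/256*3/4 + 129/512*1/8 = 1929/4096
  d_4[2] = 249/512*3/8 + 67/256*1/8 + 129/512*1/8 = 505/2048
  d_4[3] = 249/512*1/8 + 67/256*1/8 + 129/512*3/4 = 1157/4096
d_4 = (1=1929/4096, 2=505/2048, 3=1157/4096)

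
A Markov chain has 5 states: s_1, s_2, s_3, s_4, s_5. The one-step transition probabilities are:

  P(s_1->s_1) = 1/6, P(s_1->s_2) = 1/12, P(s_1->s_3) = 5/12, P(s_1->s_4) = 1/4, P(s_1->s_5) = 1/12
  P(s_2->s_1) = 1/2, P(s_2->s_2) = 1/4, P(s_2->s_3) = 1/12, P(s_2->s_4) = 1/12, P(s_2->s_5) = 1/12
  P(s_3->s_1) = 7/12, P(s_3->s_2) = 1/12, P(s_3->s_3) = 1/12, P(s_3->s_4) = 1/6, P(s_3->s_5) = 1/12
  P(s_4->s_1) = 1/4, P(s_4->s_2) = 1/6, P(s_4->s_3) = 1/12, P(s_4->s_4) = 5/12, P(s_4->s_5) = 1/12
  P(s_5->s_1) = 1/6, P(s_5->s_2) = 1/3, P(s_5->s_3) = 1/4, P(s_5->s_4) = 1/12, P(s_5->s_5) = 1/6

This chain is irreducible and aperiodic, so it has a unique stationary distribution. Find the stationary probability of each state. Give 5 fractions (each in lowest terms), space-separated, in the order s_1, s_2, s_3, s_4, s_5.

The stationary distribution satisfies pi = pi * P, i.e.:
  pi_s_1 = 1/6*pi_s_1 + 1/2*pi_s_2 + 7/12*pi_s_3 + 1/4*pi_s_4 + 1/6*pi_s_5
  pi_s_2 = 1/12*pi_s_1 + 1/4*pi_s_2 + 1/12*pi_s_3 + 1/6*pi_s_4 + 1/3*pi_s_5
  pi_s_3 = 5/12*pi_s_1 + 1/12*pi_s_2 + 1/12*pi_s_3 + 1/12*pi_s_4 + 1/4*pi_s_5
  pi_s_4 = 1/4*pi_s_1 + 1/12*pi_s_2 + 1/6*pi_s_3 + 5/12*pi_s_4 + 1/12*pi_s_5
  pi_s_5 = 1/12*pi_s_1 + 1/12*pi_s_2 + 1/12*pi_s_3 + 1/12*pi_s_4 + 1/6*pi_s_5
with normalization: pi_s_1 + pi_s_2 + pi_s_3 + pi_s_4 + pi_s_5 = 1.

Using the first 4 balance equations plus normalization, the linear system A*pi = b is:
  [-5/6, 1/2, 7/12, 1/4, 1/6] . pi = 0
  [1/12, -3/4, 1/12, 1/6, 1/3] . pi = 0
  [5/12, 1/12, -11/12, 1/12, 1/4] . pi = 0
  [1/4, 1/12, 1/6, -7/12, 1/12] . pi = 0
  [1, 1, 1, 1, 1] . pi = 1

Solving yields:
  pi_s_1 = 511/1588
  pi_s_2 = 2627/17468
  pi_s_3 = 1797/8734
  pi_s_4 = 2019/8734
  pi_s_5 = 1/11

Verification (pi * P):
  511/1588*1/6 + 2627/17468*1/2 + 1797/8734*7/12 + 2019/8734*1/4 + 1/11*1/6 = 511/1588 = pi_s_1  (ok)
  511/1588*1/12 + 2627/17468*1/4 + 1797/8734*1/12 + 2019/8734*1/6 + 1/11*1/3 = 2627/17468 = pi_s_2  (ok)
  511/1588*5/12 + 2627/17468*1/12 + 1797/8734*1/12 + 2019/8734*1/12 + 1/11*1/4 = 1797/8734 = pi_s_3  (ok)
  511/1588*1/4 + 2627/17468*1/12 + 1797/8734*1/6 + 2019/8734*5/12 + 1/11*1/12 = 2019/8734 = pi_s_4  (ok)
  511/1588*1/12 + 2627/17468*1/12 + 1797/8734*1/12 + 2019/8734*1/12 + 1/11*1/6 = 1/11 = pi_s_5  (ok)

Answer: 511/1588 2627/17468 1797/8734 2019/8734 1/11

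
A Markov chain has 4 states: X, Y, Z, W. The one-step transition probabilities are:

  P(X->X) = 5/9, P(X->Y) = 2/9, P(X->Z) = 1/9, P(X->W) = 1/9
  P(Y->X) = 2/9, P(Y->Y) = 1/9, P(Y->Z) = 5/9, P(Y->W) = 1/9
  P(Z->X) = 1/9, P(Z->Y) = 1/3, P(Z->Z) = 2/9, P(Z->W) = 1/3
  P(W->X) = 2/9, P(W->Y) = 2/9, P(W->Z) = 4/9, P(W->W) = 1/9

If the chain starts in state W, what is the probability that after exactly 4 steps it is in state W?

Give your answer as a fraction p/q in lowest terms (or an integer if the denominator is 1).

Computing P^4 by repeated multiplication:
P^1 =
  X: [5/9, 2/9, 1/9, 1/9]
  Y: [2/9, 1/9, 5/9, 1/9]
  Z: [1/9, 1/3, 2/9, 1/3]
  W: [2/9, 2/9, 4/9, 1/9]
P^2 =
  X: [32/81, 17/81, 7/27, 11/81]
  Y: [19/81, 22/81, 7/27, 19/81]
  Z: [19/81, 17/81, 32/81, 13/81]
  W: [20/81, 20/81, 8/27, 17/81]
P^3 =
  X: [79/243, 166/729, 203/729, 41/243]
  Y: [22/81, 161/729, 247/729, 41/243]
  Z: [187/729, 59/243, 220/729, 145/729]
  W: [22/81, 166/729, 236/729, 43/243]
P^4 =
  X: [1966/6561, 1495/6561, 655/2187, 1135/6561]
  Y: [1805/6561, 1544/6561, 221/729, 1223/6561]
  Z: [1799/6561, 1501/6561, 2092/6561, 1169/6561]
  W: [1816/6561, 1528/6561, 224/729, 1201/6561]

(P^4)[W -> W] = 1201/6561

Answer: 1201/6561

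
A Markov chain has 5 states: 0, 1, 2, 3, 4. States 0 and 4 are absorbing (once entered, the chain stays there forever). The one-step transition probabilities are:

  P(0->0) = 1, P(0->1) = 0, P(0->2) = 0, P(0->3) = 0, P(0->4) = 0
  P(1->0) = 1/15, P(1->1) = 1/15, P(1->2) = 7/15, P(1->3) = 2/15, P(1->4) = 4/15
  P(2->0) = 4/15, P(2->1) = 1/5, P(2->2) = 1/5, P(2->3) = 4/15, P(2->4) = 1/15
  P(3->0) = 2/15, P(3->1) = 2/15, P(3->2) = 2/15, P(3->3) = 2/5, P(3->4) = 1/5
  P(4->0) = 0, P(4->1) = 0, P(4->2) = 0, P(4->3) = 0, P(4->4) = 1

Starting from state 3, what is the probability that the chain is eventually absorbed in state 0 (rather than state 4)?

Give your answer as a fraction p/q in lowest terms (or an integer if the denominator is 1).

Answer: 164/365

Derivation:
Let a_i = P(absorbed in 0 | start in state i).
Boundary conditions: a_0 = 1, a_4 = 0.
For each transient state i, a_i = sum_j P(i->j) * a_j:
  a_1 = 1/15*a_0 + 1/15*a_1 + 7/15*a_2 + 2/15*a_3 + 4/15*a_4
  a_2 = 4/15*a_0 + 1/5*a_1 + 1/5*a_2 + 4/15*a_3 + 1/15*a_4
  a_3 = 2/15*a_0 + 2/15*a_1 + 2/15*a_2 + 2/5*a_3 + 1/5*a_4

Substituting a_0 = 1 and a_4 = 0, rearrange to (I - Q) a = r where r[i] = P(i -> 0):
  [14/15, -7/15, -2/15] . (a_1, a_2, a_3) = 1/15
  [-1/5, 4/5, -4/15] . (a_1, a_2, a_3) = 4/15
  [-2/15, -2/15, 3/5] . (a_1, a_2, a_3) = 2/15

Solving yields:
  a_1 = 472/1095
  a_2 = 647/1095
  a_3 = 164/365

Starting state is 3, so the absorption probability is a_3 = 164/365.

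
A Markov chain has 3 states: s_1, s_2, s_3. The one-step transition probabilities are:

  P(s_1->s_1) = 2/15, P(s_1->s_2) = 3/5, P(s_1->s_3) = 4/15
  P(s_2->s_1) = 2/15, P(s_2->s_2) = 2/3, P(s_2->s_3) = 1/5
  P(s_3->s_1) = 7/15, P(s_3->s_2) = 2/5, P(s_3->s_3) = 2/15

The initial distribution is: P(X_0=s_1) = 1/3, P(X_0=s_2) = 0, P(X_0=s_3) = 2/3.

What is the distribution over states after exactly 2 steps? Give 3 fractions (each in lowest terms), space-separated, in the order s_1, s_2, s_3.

Answer: 26/135 134/225 143/675

Derivation:
Propagating the distribution step by step (d_{t+1} = d_t * P):
d_0 = (s_1=1/3, s_2=0, s_3=2/3)
  d_1[s_1] = 1/3*2/15 + 0*2/15 + 2/3*7/15 = 16/45
  d_1[s_2] = 1/3*3/5 + 0*2/3 + 2/3*2/5 = 7/15
  d_1[s_3] = 1/3*4/15 + 0*1/5 + 2/3*2/15 = 8/45
d_1 = (s_1=16/45, s_2=7/15, s_3=8/45)
  d_2[s_1] = 16/45*2/15 + 7/15*2/15 + 8/45*7/15 = 26/135
  d_2[s_2] = 16/45*3/5 + 7/15*2/3 + 8/45*2/5 = 134/225
  d_2[s_3] = 16/45*4/15 + 7/15*1/5 + 8/45*2/15 = 143/675
d_2 = (s_1=26/135, s_2=134/225, s_3=143/675)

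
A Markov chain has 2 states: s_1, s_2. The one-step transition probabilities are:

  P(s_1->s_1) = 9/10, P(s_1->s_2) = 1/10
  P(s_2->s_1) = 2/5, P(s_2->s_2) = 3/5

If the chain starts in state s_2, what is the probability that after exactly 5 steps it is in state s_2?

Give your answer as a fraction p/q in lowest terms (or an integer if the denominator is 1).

Answer: 9/40

Derivation:
Computing P^5 by repeated multiplication:
P^1 =
  s_1: [9/10, 1/10]
  s_2: [2/5, 3/5]
P^2 =
  s_1: [17/20, 3/20]
  s_2: [3/5, 2/5]
P^3 =
  s_1: [33/40, 7/40]
  s_2: [7/10, 3/10]
P^4 =
  s_1: [13/16, 3/16]
  s_2: [3/4, 1/4]
P^5 =
  s_1: [129/160, 31/160]
  s_2: [31/40, 9/40]

(P^5)[s_2 -> s_2] = 9/40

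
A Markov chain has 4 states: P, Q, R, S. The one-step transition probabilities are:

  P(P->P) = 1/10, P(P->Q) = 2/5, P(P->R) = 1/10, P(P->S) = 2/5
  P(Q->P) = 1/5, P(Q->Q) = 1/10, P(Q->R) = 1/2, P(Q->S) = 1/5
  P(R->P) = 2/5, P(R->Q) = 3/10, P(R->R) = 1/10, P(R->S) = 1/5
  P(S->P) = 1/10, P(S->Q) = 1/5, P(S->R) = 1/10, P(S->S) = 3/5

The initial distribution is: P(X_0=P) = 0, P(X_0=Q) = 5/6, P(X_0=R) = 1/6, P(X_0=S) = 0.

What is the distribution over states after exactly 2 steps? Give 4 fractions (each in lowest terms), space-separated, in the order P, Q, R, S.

Answer: 73/300 83/300 23/150 49/150

Derivation:
Propagating the distribution step by step (d_{t+1} = d_t * P):
d_0 = (P=0, Q=5/6, R=1/6, S=0)
  d_1[P] = 0*1/10 + 5/6*1/5 + 1/6*2/5 + 0*1/10 = 7/30
  d_1[Q] = 0*2/5 + 5/6*1/10 + 1/6*3/10 + 0*1/5 = 2/15
  d_1[R] = 0*1/10 + 5/6*1/2 + 1/6*1/10 + 0*1/10 = 13/30
  d_1[S] = 0*2/5 + 5/6*1/5 + 1/6*1/5 + 0*3/5 = 1/5
d_1 = (P=7/30, Q=2/15, R=13/30, S=1/5)
  d_2[P] = 7/30*1/10 + 2/15*1/5 + 13/30*2/5 + 1/5*1/10 = 73/300
  d_2[Q] = 7/30*2/5 + 2/15*1/10 + 13/30*3/10 + 1/5*1/5 = 83/300
  d_2[R] = 7/30*1/10 + 2/15*1/2 + 13/30*1/10 + 1/5*1/10 = 23/150
  d_2[S] = 7/30*2/5 + 2/15*1/5 + 13/30*1/5 + 1/5*3/5 = 49/150
d_2 = (P=73/300, Q=83/300, R=23/150, S=49/150)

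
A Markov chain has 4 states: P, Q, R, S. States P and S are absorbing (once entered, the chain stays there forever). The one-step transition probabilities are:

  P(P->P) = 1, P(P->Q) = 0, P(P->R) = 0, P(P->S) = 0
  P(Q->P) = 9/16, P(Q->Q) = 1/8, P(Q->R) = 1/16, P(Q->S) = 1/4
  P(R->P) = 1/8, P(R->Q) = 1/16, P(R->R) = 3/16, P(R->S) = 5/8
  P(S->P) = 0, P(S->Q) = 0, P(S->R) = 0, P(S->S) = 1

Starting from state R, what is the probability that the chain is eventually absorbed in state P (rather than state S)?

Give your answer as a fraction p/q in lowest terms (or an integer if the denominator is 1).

Answer: 37/181

Derivation:
Let a_i = P(absorbed in P | start in state i).
Boundary conditions: a_P = 1, a_S = 0.
For each transient state i, a_i = sum_j P(i->j) * a_j:
  a_Q = 9/16*a_P + 1/8*a_Q + 1/16*a_R + 1/4*a_S
  a_R = 1/8*a_P + 1/16*a_Q + 3/16*a_R + 5/8*a_S

Substituting a_P = 1 and a_S = 0, rearrange to (I - Q) a = r where r[i] = P(i -> P):
  [7/8, -1/16] . (a_Q, a_R) = 9/16
  [-1/16, 13/16] . (a_Q, a_R) = 1/8

Solving yields:
  a_Q = 119/181
  a_R = 37/181

Starting state is R, so the absorption probability is a_R = 37/181.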